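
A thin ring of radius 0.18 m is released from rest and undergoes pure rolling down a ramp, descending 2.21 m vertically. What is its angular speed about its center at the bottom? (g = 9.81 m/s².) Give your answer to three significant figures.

The moment of inertia is MR², giving k ≡ I/(MR²) = 1.
Pure rolling means v = ωR; then KE = ½Mv² + ½I(v/R)² = ½(1+k)Mv² = Mv².
Energy conservation Mgh = ½(1+k)Mv² gives v = √(2gh/(1+k)) = √(2 × 9.81 × 2.21 / 2) = 4.656 m/s.
The angular speed follows from ω = v/R = 4.656/0.18 ≈ 25.9 rad/s.

ω ≈ 25.9 rad/s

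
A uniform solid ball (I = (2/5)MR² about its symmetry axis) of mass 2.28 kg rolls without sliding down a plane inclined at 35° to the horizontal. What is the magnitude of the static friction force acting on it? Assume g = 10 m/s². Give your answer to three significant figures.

f ≈ 3.74 N

Here I = (2/5)MR², so the shape factor k = I/(MR²) = 0.4.
Translational: Mg sinθ − f = Ma. Rotational about the CM: fR = Iα = kMRa, so f = kMa.
Combining, a = g sinθ/(1+k) and f = kMa = kMg sinθ/(1+k).
f = 0.4 × 2.28 × 10 × sin35° / 1.4 ≈ 3.74 N.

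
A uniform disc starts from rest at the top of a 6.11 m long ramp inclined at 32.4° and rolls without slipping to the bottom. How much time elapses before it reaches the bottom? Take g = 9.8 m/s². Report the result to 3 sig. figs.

t ≈ 1.87 s

The moment of inertia is (1/2)MR², giving k ≡ I/(MR²) = 0.5.
Along the incline Mg sinθ − f = Ma, and torque about the center fR = Iα = kMR²(a/R) gives f = kMa.
Hence a = g sinθ/(1+k) = 9.8×sin32.4°/1.5 = 3.501 m/s².
Starting from rest, L = ½at², so t = √(2L/a) = √(2×6.11/3.501) ≈ 1.87 s.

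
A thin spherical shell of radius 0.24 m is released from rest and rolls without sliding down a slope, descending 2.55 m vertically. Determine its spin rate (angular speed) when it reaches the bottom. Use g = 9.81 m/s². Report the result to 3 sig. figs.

The moment of inertia is (2/3)MR², giving k ≡ I/(MR²) = 2/3.
Pure rolling means v = ωR; then KE = ½Mv² + ½I(v/R)² = ½(1+k)Mv² = (5/6)Mv².
Energy conservation Mgh = ½(1+k)Mv² gives v = √(2gh/(1+k)) = √(2 × 9.81 × 2.55 / 1.667) = 5.479 m/s.
Then ω = v/R = 5.479 / 0.24 ≈ 22.8 rad/s.

ω ≈ 22.8 rad/s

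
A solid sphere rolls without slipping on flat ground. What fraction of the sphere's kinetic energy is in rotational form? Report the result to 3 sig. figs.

With I = (2/5)MR², the ratio k = I/(MR²) is 0.4.
Since ω = v/R, the translational part is ½Mv² and the rotational part is ½I(v/R)² = ½kMv²; the total is ½(1+k)Mv².
The rotational fraction is therefore k/(1+k) = 0.4/1.4 ≈ 0.286.

fraction ≈ 0.286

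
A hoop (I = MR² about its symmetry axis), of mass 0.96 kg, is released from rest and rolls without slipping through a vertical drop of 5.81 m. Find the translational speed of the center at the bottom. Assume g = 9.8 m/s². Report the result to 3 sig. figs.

v ≈ 7.55 m/s

The moment of inertia is MR², giving k ≡ I/(MR²) = 1.
Pure rolling means v = ωR; then KE = ½Mv² + ½I(v/R)² = ½(1+k)Mv² = Mv².
Energy conservation: Mgh = Mv², so v = √(2gh/(1+k)) = √(2 × 9.8 × 5.81 / 2) ≈ 7.55 m/s.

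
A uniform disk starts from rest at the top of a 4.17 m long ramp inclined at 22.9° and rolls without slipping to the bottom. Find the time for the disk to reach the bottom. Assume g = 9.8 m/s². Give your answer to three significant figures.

For this body I = (1/2)MR², i.e. k = I/(MR²) = 0.5.
Newton's second law down the slope: Mg sinθ − f = Ma. The torque equation fR = Iα (with α = a/R) gives f = kMa.
Hence a = g sinθ/(1+k) = 9.8×sin22.9°/1.5 = 2.542 m/s².
With constant a from rest, t = √(2L/a) = √(2·4.17/2.542) ≈ 1.81 s.

t ≈ 1.81 s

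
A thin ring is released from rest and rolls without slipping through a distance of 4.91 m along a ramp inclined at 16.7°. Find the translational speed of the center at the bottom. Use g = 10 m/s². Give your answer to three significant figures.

v ≈ 3.76 m/s

Here I = MR², so the shape factor k = I/(MR²) = 1.
The rolling condition ω = v/R makes the rotational term ½I(v/R)² = ½kMv², so KE_total = ½(1+k)Mv² = Mv².
The vertical drop is h = L sinθ = 4.91 × sin16.7° = 1.411 m.
Setting Mgh = Mv² gives v = √(2gh/(1+k)) = √(2·10·1.411/2) ≈ 3.76 m/s.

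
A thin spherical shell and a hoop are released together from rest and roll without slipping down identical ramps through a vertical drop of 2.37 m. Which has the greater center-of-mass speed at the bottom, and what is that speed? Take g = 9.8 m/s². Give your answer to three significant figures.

For rolling without slipping, Mgh = ½(1+k)Mv² where k = I/(MR²), so v = √(2gh/(1+k)).
Thin spherical shell: k = 2/3, giving v = √(2×9.8×2.37/1.667) = 5.279 m/s.
Hoop: k = 1, giving v = √(2×9.8×2.37/2) = 4.819 m/s.
The smaller k wins: the thin spherical shell, at ≈ 5.28 m/s.

the thin spherical shell, at v ≈ 5.28 m/s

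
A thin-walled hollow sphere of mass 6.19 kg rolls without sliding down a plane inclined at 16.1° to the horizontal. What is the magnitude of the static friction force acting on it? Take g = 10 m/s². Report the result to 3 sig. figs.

Here I = (2/3)MR², so the shape factor k = I/(MR²) = 2/3.
Newton's second law down the slope: Mg sinθ − f = Ma. The torque equation fR = Iα (with α = a/R) gives f = kMa.
Combining, a = g sinθ/(1+k) and f = kMa = kMg sinθ/(1+k).
f = (2/3) × 6.19 × 10 × sin16.1° / 1.667 ≈ 6.87 N.

f ≈ 6.87 N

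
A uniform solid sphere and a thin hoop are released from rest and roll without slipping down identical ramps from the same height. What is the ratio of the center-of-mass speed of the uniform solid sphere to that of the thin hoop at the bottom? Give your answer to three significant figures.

Each satisfies Mgh = ½(1+k)Mv² with k = I/(MR²), so v ∝ 1/√(1+k).
For the uniform solid sphere k = 0.4; for the thin hoop k = 1.
v₁/v₂ = √((1+k₂)/(1+k₁)) = √(2/1.4) ≈ 1.20.

v_ratio ≈ 1.20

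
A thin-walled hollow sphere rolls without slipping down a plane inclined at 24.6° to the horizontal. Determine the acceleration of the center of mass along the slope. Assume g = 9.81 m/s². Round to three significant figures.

Here I = (2/3)MR², so the shape factor k = I/(MR²) = 2/3.
Newton's second law down the slope: Mg sinθ − f = Ma. The torque equation fR = Iα (with α = a/R) gives f = kMa.
Eliminating f: Mg sinθ = (1+k)Ma, so a = g sinθ/(1+k) = 9.81 × sin24.6° / 1.667 ≈ 2.45 m/s².

a ≈ 2.45 m/s²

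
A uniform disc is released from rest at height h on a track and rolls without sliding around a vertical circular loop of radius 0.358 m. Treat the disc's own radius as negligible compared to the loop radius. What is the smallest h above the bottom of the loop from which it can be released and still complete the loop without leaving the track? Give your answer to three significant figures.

For this body I = (1/2)MR², i.e. k = I/(MR²) = 0.5.
At the top, contact is just lost when gravity alone supplies the centripetal force: Mg = Mv_top²/r, i.e. v_top² = gr.
With ω = v/R, the kinetic energy at speed v is ½(1+k)Mv² = (3/4)Mv².
Energy conservation from release (height h) to the top (height 2r): Mgh = Mg(2r) + (3/4)M·gr.
Thus h_min = 2r + (1+k)r/2 = r(2 + 1.5/2) = 0.358 × 2.75 ≈ 0.985 m.

h_min ≈ 0.985 m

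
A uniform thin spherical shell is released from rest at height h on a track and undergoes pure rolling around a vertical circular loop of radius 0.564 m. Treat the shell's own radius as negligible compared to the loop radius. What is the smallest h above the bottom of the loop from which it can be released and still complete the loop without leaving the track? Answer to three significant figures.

For this body I = (2/3)MR², i.e. k = I/(MR²) = 2/3.
At the top of the loop, the minimum-contact condition is Mg = Mv_top²/r, so v_top² = gr.
With ω = v/R, the kinetic energy at speed v is ½(1+k)Mv² = (5/6)Mv².
Energy conservation from release (height h) to the top (height 2r): Mgh = Mg(2r) + (5/6)M·gr.
Thus h_min = 2r + (1+k)r/2 = r(2 + 1.667/2) = 0.564 × 2.833 ≈ 1.60 m.

h_min ≈ 1.60 m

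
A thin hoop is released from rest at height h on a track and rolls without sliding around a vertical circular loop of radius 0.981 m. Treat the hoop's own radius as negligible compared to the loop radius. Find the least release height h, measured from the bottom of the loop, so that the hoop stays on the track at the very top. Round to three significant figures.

h_min ≈ 2.94 m

The moment of inertia is MR², giving k ≡ I/(MR²) = 1.
At the top of the loop, the minimum-contact condition is Mg = Mv_top²/r, so v_top² = gr.
With ω = v/R, the kinetic energy at speed v is ½(1+k)Mv² = Mv².
Energy conservation from release (height h) to the top (height 2r): Mgh = Mg(2r) + M·gr.
Thus h_min = 2r + (1+k)r/2 = r(2 + 2/2) = 0.981 × 3 ≈ 2.94 m.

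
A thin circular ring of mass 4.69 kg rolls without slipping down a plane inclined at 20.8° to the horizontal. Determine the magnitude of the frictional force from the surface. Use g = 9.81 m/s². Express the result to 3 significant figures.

For this body I = MR², i.e. k = I/(MR²) = 1.
Newton's second law down the slope: Mg sinθ − f = Ma. The torque equation fR = Iα (with α = a/R) gives f = kMa.
Combining, a = g sinθ/(1+k) and f = kMa = kMg sinθ/(1+k).
f = 1 × 4.69 × 9.81 × sin20.8° / 2 ≈ 8.17 N.

f ≈ 8.17 N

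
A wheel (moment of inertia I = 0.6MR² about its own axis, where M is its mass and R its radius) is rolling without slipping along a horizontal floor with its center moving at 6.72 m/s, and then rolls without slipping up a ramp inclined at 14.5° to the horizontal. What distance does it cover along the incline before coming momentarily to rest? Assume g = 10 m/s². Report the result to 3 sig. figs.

d ≈ 14.4 m

Here I = 0.6MR², so the shape factor k = I/(MR²) = 0.6.
Rolling without slipping gives ω = v/R, so the total kinetic energy is ½Mv² + ½Iω² = ½(1+k)Mv² = (4/5)Mv².
Setting this equal to Mgh gives the vertical rise h = (1+k)v₀²/(2g) = 1.6×6.72²/(2×10) = 3.613 m.
Along the incline, d = h/sinθ = 3.613/sin14.5° ≈ 14.4 m.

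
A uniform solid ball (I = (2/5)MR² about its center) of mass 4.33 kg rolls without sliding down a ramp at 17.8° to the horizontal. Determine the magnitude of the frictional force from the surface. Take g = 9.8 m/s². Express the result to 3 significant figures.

The moment of inertia is (2/5)MR², giving k ≡ I/(MR²) = 0.4.
Translational: Mg sinθ − f = Ma. Rotational about the CM: fR = Iα = kMRa, so f = kMa.
Combining, a = g sinθ/(1+k) and f = kMa = kMg sinθ/(1+k).
f = 0.4 × 4.33 × 9.8 × sin17.8° / 1.4 ≈ 3.71 N.

f ≈ 3.71 N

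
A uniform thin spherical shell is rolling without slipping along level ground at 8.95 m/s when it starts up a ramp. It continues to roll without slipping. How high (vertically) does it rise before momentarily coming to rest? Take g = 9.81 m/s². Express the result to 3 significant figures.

For this body I = (2/3)MR², i.e. k = I/(MR²) = 2/3.
Rolling without slipping gives ω = v/R, so the total kinetic energy is ½Mv² + ½Iω² = ½(1+k)Mv² = (5/6)Mv².
At the top the kinetic energy is zero, so (5/6)Mv₀² = Mgh.
Thus h = (1+k)v₀²/(2g) = 1.667 × 8.95² / (2 × 9.81) ≈ 6.80 m.

h ≈ 6.80 m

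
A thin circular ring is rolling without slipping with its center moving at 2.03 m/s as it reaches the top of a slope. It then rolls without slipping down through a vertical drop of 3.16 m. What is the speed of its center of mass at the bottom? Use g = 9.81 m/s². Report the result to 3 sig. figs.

v ≈ 5.93 m/s

For this body I = MR², i.e. k = I/(MR²) = 1.
Since it rolls without slipping, ω = v/R and KE = ½Mv² + ½Iω² = ½(1+k)Mv² = Mv².
Energy conservation: Mv₀² + Mgh = Mv², so v² = v₀² + 2gh/(1+k).
v = √(2.03² + 2×9.81×3.16/2) = √35.12 ≈ 5.93 m/s.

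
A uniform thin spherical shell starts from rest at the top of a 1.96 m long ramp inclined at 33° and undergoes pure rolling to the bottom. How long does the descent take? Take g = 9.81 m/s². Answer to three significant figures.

Here I = (2/3)MR², so the shape factor k = I/(MR²) = 2/3.
Translational: Mg sinθ − f = Ma. Rotational about the CM: fR = Iα = kMRa, so f = kMa.
Hence a = g sinθ/(1+k) = 9.81×sin33°/1.667 = 3.206 m/s².
With constant a from rest, t = √(2L/a) = √(2·1.96/3.206) ≈ 1.11 s.

t ≈ 1.11 s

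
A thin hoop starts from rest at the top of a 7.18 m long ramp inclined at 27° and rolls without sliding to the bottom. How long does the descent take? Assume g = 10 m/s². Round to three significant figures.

t ≈ 2.52 s

The moment of inertia is MR², giving k ≡ I/(MR²) = 1.
Newton's second law down the slope: Mg sinθ − f = Ma. The torque equation fR = Iα (with α = a/R) gives f = kMa.
Hence a = g sinθ/(1+k) = 10×sin27°/2 = 2.27 m/s².
Starting from rest, L = ½at², so t = √(2L/a) = √(2×7.18/2.27) ≈ 2.52 s.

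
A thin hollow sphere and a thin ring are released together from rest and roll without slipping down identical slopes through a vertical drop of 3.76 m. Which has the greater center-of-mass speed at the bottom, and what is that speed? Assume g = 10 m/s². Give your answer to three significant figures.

For rolling without slipping, Mgh = ½(1+k)Mv² where k = I/(MR²), so v = √(2gh/(1+k)).
Thin hollow sphere: k = 2/3, giving v = √(2×10×3.76/1.667) = 6.717 m/s.
Thin ring: k = 1, giving v = √(2×10×3.76/2) = 6.132 m/s.
The smaller k wins: the thin hollow sphere, at ≈ 6.72 m/s.

the thin hollow sphere, at v ≈ 6.72 m/s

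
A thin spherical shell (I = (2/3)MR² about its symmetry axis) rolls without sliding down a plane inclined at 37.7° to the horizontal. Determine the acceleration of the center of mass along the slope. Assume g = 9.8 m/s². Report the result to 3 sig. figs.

Here I = (2/3)MR², so the shape factor k = I/(MR²) = 2/3.
Newton's second law down the slope: Mg sinθ − f = Ma. The torque equation fR = Iα (with α = a/R) gives f = kMa.
Eliminating f: Mg sinθ = (1+k)Ma, so a = g sinθ/(1+k) = 9.8 × sin37.7° / 1.667 ≈ 3.60 m/s².

a ≈ 3.60 m/s²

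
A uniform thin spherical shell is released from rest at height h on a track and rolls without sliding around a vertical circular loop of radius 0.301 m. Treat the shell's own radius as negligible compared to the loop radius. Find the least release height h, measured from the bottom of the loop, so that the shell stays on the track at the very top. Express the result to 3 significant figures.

h_min ≈ 0.853 m

Here I = (2/3)MR², so the shape factor k = I/(MR²) = 2/3.
At the top, contact is just lost when gravity alone supplies the centripetal force: Mg = Mv_top²/r, i.e. v_top² = gr.
With ω = v/R, the kinetic energy at speed v is ½(1+k)Mv² = (5/6)Mv².
Energy conservation from release (height h) to the top (height 2r): Mgh = Mg(2r) + (5/6)M·gr.
Thus h_min = 2r + (1+k)r/2 = r(2 + 1.667/2) = 0.301 × 2.833 ≈ 0.853 m.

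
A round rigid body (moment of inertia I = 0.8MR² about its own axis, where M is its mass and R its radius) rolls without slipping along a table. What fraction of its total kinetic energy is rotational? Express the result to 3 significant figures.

fraction ≈ 0.444

For this body I = 0.8MR², i.e. k = I/(MR²) = 0.8.
Since ω = v/R, the translational part is ½Mv² and the rotational part is ½I(v/R)² = ½kMv²; the total is ½(1+k)Mv².
The rotational fraction is therefore k/(1+k) = 0.8/1.8 ≈ 0.444.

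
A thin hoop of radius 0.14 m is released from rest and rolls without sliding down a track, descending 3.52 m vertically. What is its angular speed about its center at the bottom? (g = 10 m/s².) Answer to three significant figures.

ω ≈ 42.4 rad/s

Here I = MR², so the shape factor k = I/(MR²) = 1.
Since it rolls without slipping, ω = v/R and KE = ½Mv² + ½Iω² = ½(1+k)Mv² = Mv².
Energy conservation Mgh = ½(1+k)Mv² gives v = √(2gh/(1+k)) = √(2 × 10 × 3.52 / 2) = 5.933 m/s.
Then ω = v/R = 5.933 / 0.14 ≈ 42.4 rad/s.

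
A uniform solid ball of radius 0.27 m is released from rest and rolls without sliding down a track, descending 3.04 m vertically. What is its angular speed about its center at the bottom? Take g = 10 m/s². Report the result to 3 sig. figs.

The moment of inertia is (2/5)MR², giving k ≡ I/(MR²) = 0.4.
Since it rolls without slipping, ω = v/R and KE = ½Mv² + ½Iω² = ½(1+k)Mv² = (7/10)Mv².
Energy conservation Mgh = ½(1+k)Mv² gives v = √(2gh/(1+k)) = √(2 × 10 × 3.04 / 1.4) = 6.59 m/s.
The angular speed follows from ω = v/R = 6.59/0.27 ≈ 24.4 rad/s.

ω ≈ 24.4 rad/s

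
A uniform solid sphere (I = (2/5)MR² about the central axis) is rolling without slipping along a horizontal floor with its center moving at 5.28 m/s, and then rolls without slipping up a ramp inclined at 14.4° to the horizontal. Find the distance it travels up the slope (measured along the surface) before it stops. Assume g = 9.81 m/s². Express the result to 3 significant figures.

d ≈ 8.00 m

For this body I = (2/5)MR², i.e. k = I/(MR²) = 0.4.
Rolling without slipping gives ω = v/R, so the total kinetic energy is ½Mv² + ½Iω² = ½(1+k)Mv² = (7/10)Mv².
Setting this equal to Mgh gives the vertical rise h = (1+k)v₀²/(2g) = 1.4×5.28²/(2×9.81) = 1.989 m.
The distance along the slope is d = h/sinθ = 1.989/sin14.4° ≈ 8.00 m.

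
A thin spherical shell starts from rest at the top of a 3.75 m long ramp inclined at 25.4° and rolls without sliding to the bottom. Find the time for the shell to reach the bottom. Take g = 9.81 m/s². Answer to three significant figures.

Here I = (2/3)MR², so the shape factor k = I/(MR²) = 2/3.
Newton's second law down the slope: Mg sinθ − f = Ma. The torque equation fR = Iα (with α = a/R) gives f = kMa.
Hence a = g sinθ/(1+k) = 9.81×sin25.4°/1.667 = 2.525 m/s².
With constant a from rest, t = √(2L/a) = √(2·3.75/2.525) ≈ 1.72 s.

t ≈ 1.72 s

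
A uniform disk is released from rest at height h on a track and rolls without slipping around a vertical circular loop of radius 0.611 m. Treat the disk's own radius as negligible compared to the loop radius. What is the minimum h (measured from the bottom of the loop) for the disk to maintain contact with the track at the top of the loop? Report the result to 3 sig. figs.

h_min ≈ 1.68 m

Here I = (1/2)MR², so the shape factor k = I/(MR²) = 0.5.
At the top of the loop, the minimum-contact condition is Mg = Mv_top²/r, so v_top² = gr.
With ω = v/R, the kinetic energy at speed v is ½(1+k)Mv² = (3/4)Mv².
Energy conservation from release (height h) to the top (height 2r): Mgh = Mg(2r) + (3/4)M·gr.
Thus h_min = 2r + (1+k)r/2 = r(2 + 1.5/2) = 0.611 × 2.75 ≈ 1.68 m.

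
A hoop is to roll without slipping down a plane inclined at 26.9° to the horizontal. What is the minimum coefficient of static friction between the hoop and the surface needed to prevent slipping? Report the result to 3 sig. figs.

μ_min ≈ 0.254

For this body I = MR², i.e. k = I/(MR²) = 1.
Newton's second law down the slope: Mg sinθ − f = Ma. The torque equation fR = Iα (with α = a/R) gives f = kMa.
These give a = g sinθ/(1+k) and the required friction f = kMg sinθ/(1+k).
The normal force is N = Mg cosθ, so μ_min = f/N = k tanθ/(1+k).
μ_min = 1 × tan26.9° / 2 ≈ 0.254.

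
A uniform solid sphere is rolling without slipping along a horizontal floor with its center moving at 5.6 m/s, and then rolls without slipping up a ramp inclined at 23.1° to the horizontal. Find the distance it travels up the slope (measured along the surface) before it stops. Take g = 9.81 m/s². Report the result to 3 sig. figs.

The moment of inertia is (2/5)MR², giving k ≡ I/(MR²) = 0.4.
Pure rolling means v = ωR; then KE = ½Mv² + ½I(v/R)² = ½(1+k)Mv² = (7/10)Mv².
Setting this equal to Mgh gives the vertical rise h = (1+k)v₀²/(2g) = 1.4×5.6²/(2×9.81) = 2.238 m.
Along the incline, d = h/sinθ = 2.238/sin23.1° ≈ 5.70 m.

d ≈ 5.70 m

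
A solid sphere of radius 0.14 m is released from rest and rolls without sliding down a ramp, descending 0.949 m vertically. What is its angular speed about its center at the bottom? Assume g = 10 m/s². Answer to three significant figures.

The moment of inertia is (2/5)MR², giving k ≡ I/(MR²) = 0.4.
Rolling without slipping gives ω = v/R, so the total kinetic energy is ½Mv² + ½Iω² = ½(1+k)Mv² = (7/10)Mv².
Energy conservation Mgh = ½(1+k)Mv² gives v = √(2gh/(1+k)) = √(2 × 10 × 0.949 / 1.4) = 3.682 m/s.
The angular speed follows from ω = v/R = 3.682/0.14 ≈ 26.3 rad/s.

ω ≈ 26.3 rad/s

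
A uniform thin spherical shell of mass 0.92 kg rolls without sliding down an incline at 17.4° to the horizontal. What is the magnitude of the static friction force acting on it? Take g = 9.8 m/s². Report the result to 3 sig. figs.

f ≈ 1.08 N

With I = (2/3)MR², the ratio k = I/(MR²) is 2/3.
Along the incline Mg sinθ − f = Ma, and torque about the center fR = Iα = kMR²(a/R) gives f = kMa.
Combining, a = g sinθ/(1+k) and f = kMa = kMg sinθ/(1+k).
f = (2/3) × 0.92 × 9.8 × sin17.4° / 1.667 ≈ 1.08 N.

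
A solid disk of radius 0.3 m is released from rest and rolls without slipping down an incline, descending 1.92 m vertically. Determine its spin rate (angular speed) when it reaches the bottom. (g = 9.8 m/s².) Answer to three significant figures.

The moment of inertia is (1/2)MR², giving k ≡ I/(MR²) = 0.5.
The rolling condition ω = v/R makes the rotational term ½I(v/R)² = ½kMv², so KE_total = ½(1+k)Mv² = (3/4)Mv².
Energy conservation Mgh = ½(1+k)Mv² gives v = √(2gh/(1+k)) = √(2 × 9.8 × 1.92 / 1.5) = 5.009 m/s.
Then ω = v/R = 5.009 / 0.3 ≈ 16.7 rad/s.

ω ≈ 16.7 rad/s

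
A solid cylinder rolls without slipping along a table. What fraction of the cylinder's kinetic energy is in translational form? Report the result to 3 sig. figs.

fraction ≈ 0.667

The moment of inertia is (1/2)MR², giving k ≡ I/(MR²) = 0.5.
Since ω = v/R, the translational part is ½Mv² and the rotational part is ½I(v/R)² = ½kMv²; the total is ½(1+k)Mv².
The translational fraction is therefore 1/(1+k) = 1/1.5 ≈ 0.667.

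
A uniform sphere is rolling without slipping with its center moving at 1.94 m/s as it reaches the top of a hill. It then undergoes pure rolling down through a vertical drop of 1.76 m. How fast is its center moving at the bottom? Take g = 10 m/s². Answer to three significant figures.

v ≈ 5.38 m/s

Here I = (2/5)MR², so the shape factor k = I/(MR²) = 0.4.
Since it rolls without slipping, ω = v/R and KE = ½Mv² + ½Iω² = ½(1+k)Mv² = (7/10)Mv².
Conserving energy between top and bottom: (7/10)Mv² = (7/10)Mv₀² + Mgh, hence v² = v₀² + 2gh/(1+k).
v = √(1.94² + 2×10×1.76/1.4) = √28.91 ≈ 5.38 m/s.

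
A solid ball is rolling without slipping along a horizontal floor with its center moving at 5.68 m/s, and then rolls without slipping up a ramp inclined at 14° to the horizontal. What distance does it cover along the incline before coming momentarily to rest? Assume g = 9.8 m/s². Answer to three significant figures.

d ≈ 9.53 m

Here I = (2/5)MR², so the shape factor k = I/(MR²) = 0.4.
Rolling without slipping gives ω = v/R, so the total kinetic energy is ½Mv² + ½Iω² = ½(1+k)Mv² = (7/10)Mv².
Setting this equal to Mgh gives the vertical rise h = (1+k)v₀²/(2g) = 1.4×5.68²/(2×9.8) = 2.304 m.
Along the incline, d = h/sinθ = 2.304/sin14° ≈ 9.53 m.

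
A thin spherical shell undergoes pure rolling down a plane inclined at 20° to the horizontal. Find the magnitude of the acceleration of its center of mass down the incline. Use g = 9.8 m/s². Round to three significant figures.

For this body I = (2/3)MR², i.e. k = I/(MR²) = 2/3.
Newton's second law down the slope: Mg sinθ − f = Ma. The torque equation fR = Iα (with α = a/R) gives f = kMa.
Eliminating f: Mg sinθ = (1+k)Ma, so a = g sinθ/(1+k) = 9.8 × sin20° / 1.667 ≈ 2.01 m/s².

a ≈ 2.01 m/s²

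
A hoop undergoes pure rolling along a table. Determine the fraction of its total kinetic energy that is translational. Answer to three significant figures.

fraction ≈ 0.500

Here I = MR², so the shape factor k = I/(MR²) = 1.
Since ω = v/R, the translational part is ½Mv² and the rotational part is ½I(v/R)² = ½kMv²; the total is ½(1+k)Mv².
The translational fraction is therefore 1/(1+k) = 1/2 ≈ 0.500.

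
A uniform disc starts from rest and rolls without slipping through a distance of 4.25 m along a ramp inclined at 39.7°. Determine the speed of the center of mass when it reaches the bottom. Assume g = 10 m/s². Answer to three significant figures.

v ≈ 6.02 m/s

Here I = (1/2)MR², so the shape factor k = I/(MR²) = 0.5.
The rolling condition ω = v/R makes the rotational term ½I(v/R)² = ½kMv², so KE_total = ½(1+k)Mv² = (3/4)Mv².
The vertical drop is h = L sinθ = 4.25 × sin39.7° = 2.715 m.
Setting Mgh = (3/4)Mv² gives v = √(2gh/(1+k)) = √(2·10·2.715/1.5) ≈ 6.02 m/s.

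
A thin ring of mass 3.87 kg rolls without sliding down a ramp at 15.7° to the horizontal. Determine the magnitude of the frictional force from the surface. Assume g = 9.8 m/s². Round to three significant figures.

f ≈ 5.13 N

Here I = MR², so the shape factor k = I/(MR²) = 1.
Translational: Mg sinθ − f = Ma. Rotational about the CM: fR = Iα = kMRa, so f = kMa.
Combining, a = g sinθ/(1+k) and f = kMa = kMg sinθ/(1+k).
f = 1 × 3.87 × 9.8 × sin15.7° / 2 ≈ 5.13 N.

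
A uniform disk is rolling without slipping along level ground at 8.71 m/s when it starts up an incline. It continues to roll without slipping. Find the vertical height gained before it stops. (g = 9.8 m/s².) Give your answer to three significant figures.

With I = (1/2)MR², the ratio k = I/(MR²) is 0.5.
Since it rolls without slipping, ω = v/R and KE = ½Mv² + ½Iω² = ½(1+k)Mv² = (3/4)Mv².
All of this converts to potential energy at the highest point: (3/4)Mv₀² = Mgh.
Thus h = (1+k)v₀²/(2g) = 1.5 × 8.71² / (2 × 9.8) ≈ 5.81 m.

h ≈ 5.81 m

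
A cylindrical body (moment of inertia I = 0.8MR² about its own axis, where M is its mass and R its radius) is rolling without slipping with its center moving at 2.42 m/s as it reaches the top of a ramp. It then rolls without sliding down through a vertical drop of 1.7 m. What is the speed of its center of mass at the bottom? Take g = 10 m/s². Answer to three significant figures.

For this body I = 0.8MR², i.e. k = I/(MR²) = 0.8.
Pure rolling means v = ωR; then KE = ½Mv² + ½I(v/R)² = ½(1+k)Mv² = (9/10)Mv².
Conserving energy between top and bottom: (9/10)Mv² = (9/10)Mv₀² + Mgh, hence v² = v₀² + 2gh/(1+k).
v = √(2.42² + 2×10×1.7/1.8) = √24.75 ≈ 4.97 m/s.

v ≈ 4.97 m/s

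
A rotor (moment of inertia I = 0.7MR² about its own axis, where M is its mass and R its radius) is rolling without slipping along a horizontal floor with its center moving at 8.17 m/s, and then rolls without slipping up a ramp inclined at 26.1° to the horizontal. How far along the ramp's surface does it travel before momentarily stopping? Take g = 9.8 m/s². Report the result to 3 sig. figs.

For this body I = 0.7MR², i.e. k = I/(MR²) = 0.7.
The rolling condition ω = v/R makes the rotational term ½I(v/R)² = ½kMv², so KE_total = ½(1+k)Mv² = (17/20)Mv².
Setting this equal to Mgh gives the vertical rise h = (1+k)v₀²/(2g) = 1.7×8.17²/(2×9.8) = 5.789 m.
Along the incline, d = h/sinθ = 5.789/sin26.1° ≈ 13.2 m.

d ≈ 13.2 m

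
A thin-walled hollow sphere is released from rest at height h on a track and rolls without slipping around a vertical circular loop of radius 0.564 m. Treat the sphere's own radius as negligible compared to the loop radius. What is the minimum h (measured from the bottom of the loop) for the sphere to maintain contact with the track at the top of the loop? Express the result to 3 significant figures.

h_min ≈ 1.60 m

The moment of inertia is (2/3)MR², giving k ≡ I/(MR²) = 2/3.
At the top of the loop, the minimum-contact condition is Mg = Mv_top²/r, so v_top² = gr.
With ω = v/R, the kinetic energy at speed v is ½(1+k)Mv² = (5/6)Mv².
Energy conservation from release (height h) to the top (height 2r): Mgh = Mg(2r) + (5/6)M·gr.
Thus h_min = 2r + (1+k)r/2 = r(2 + 1.667/2) = 0.564 × 2.833 ≈ 1.60 m.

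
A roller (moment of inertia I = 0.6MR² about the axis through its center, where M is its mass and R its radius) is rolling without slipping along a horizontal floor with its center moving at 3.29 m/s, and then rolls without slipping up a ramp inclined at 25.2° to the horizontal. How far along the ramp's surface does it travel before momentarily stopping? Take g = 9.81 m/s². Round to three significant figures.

Here I = 0.6MR², so the shape factor k = I/(MR²) = 0.6.
Since it rolls without slipping, ω = v/R and KE = ½Mv² + ½Iω² = ½(1+k)Mv² = (4/5)Mv².
Setting this equal to Mgh gives the vertical rise h = (1+k)v₀²/(2g) = 1.6×3.29²/(2×9.81) = 0.8827 m.
The distance along the slope is d = h/sinθ = 0.8827/sin25.2° ≈ 2.07 m.

d ≈ 2.07 m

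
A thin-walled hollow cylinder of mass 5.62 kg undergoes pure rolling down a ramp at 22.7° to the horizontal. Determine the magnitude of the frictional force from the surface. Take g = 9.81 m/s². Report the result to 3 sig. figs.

f ≈ 10.6 N

Here I = MR², so the shape factor k = I/(MR²) = 1.
Translational: Mg sinθ − f = Ma. Rotational about the CM: fR = Iα = kMRa, so f = kMa.
Combining, a = g sinθ/(1+k) and f = kMa = kMg sinθ/(1+k).
f = 1 × 5.62 × 9.81 × sin22.7° / 2 ≈ 10.6 N.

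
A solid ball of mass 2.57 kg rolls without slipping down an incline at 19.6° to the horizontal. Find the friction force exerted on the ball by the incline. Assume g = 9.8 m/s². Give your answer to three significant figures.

For this body I = (2/5)MR², i.e. k = I/(MR²) = 0.4.
Along the incline Mg sinθ − f = Ma, and torque about the center fR = Iα = kMR²(a/R) gives f = kMa.
Combining, a = g sinθ/(1+k) and f = kMa = kMg sinθ/(1+k).
f = 0.4 × 2.57 × 9.8 × sin19.6° / 1.4 ≈ 2.41 N.

f ≈ 2.41 N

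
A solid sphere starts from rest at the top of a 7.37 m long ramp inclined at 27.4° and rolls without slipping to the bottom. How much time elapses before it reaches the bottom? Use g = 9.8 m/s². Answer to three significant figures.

Here I = (2/5)MR², so the shape factor k = I/(MR²) = 0.4.
Newton's second law down the slope: Mg sinθ − f = Ma. The torque equation fR = Iα (with α = a/R) gives f = kMa.
Hence a = g sinθ/(1+k) = 9.8×sin27.4°/1.4 = 3.221 m/s².
With constant a from rest, t = √(2L/a) = √(2·7.37/3.221) ≈ 2.14 s.

t ≈ 2.14 s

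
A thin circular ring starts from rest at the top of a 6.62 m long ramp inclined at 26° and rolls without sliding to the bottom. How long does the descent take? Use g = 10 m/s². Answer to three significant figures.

t ≈ 2.46 s

Here I = MR², so the shape factor k = I/(MR²) = 1.
Newton's second law down the slope: Mg sinθ − f = Ma. The torque equation fR = Iα (with α = a/R) gives f = kMa.
Hence a = g sinθ/(1+k) = 10×sin26°/2 = 2.192 m/s².
With constant a from rest, t = √(2L/a) = √(2·6.62/2.192) ≈ 2.46 s.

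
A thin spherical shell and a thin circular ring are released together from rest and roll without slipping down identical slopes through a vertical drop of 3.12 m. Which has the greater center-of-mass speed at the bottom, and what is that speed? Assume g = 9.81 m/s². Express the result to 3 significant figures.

For rolling without slipping, Mgh = ½(1+k)Mv² where k = I/(MR²), so v = √(2gh/(1+k)).
Thin spherical shell: k = 2/3, giving v = √(2×9.81×3.12/1.667) = 6.06 m/s.
Thin circular ring: k = 1, giving v = √(2×9.81×3.12/2) = 5.532 m/s.
The smaller k wins: the thin spherical shell, at ≈ 6.06 m/s.

the thin spherical shell, at v ≈ 6.06 m/s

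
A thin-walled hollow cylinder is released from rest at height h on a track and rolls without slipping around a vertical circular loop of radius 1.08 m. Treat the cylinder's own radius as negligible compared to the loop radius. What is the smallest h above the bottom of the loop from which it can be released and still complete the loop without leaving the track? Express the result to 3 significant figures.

h_min ≈ 3.24 m

Here I = MR², so the shape factor k = I/(MR²) = 1.
At the top, contact is just lost when gravity alone supplies the centripetal force: Mg = Mv_top²/r, i.e. v_top² = gr.
With ω = v/R, the kinetic energy at speed v is ½(1+k)Mv² = Mv².
Energy conservation from release (height h) to the top (height 2r): Mgh = Mg(2r) + M·gr.
Thus h_min = 2r + (1+k)r/2 = r(2 + 2/2) = 1.08 × 3 ≈ 3.24 m.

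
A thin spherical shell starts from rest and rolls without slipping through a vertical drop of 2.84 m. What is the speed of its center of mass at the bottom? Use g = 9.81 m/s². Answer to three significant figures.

With I = (2/3)MR², the ratio k = I/(MR²) is 2/3.
Pure rolling means v = ωR; then KE = ½Mv² + ½I(v/R)² = ½(1+k)Mv² = (5/6)Mv².
Energy conservation: Mgh = (5/6)Mv², so v = √(2gh/(1+k)) = √(2 × 9.81 × 2.84 / 1.667) ≈ 5.78 m/s.

v ≈ 5.78 m/s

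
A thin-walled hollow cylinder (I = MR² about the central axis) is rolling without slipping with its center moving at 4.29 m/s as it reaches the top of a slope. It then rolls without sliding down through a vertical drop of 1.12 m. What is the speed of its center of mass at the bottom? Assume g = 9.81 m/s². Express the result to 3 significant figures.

With I = MR², the ratio k = I/(MR²) is 1.
Rolling without slipping gives ω = v/R, so the total kinetic energy is ½Mv² + ½Iω² = ½(1+k)Mv² = Mv².
Conserving energy between top and bottom: Mv² = Mv₀² + Mgh, hence v² = v₀² + 2gh/(1+k).
v = √(4.29² + 2×9.81×1.12/2) = √29.39 ≈ 5.42 m/s.

v ≈ 5.42 m/s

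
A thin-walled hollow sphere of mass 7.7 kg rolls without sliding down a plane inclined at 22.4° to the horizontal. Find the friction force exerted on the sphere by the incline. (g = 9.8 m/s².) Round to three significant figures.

f ≈ 11.5 N

Here I = (2/3)MR², so the shape factor k = I/(MR²) = 2/3.
Newton's second law down the slope: Mg sinθ − f = Ma. The torque equation fR = Iα (with α = a/R) gives f = kMa.
Combining, a = g sinθ/(1+k) and f = kMa = kMg sinθ/(1+k).
f = (2/3) × 7.7 × 9.8 × sin22.4° / 1.667 ≈ 11.5 N.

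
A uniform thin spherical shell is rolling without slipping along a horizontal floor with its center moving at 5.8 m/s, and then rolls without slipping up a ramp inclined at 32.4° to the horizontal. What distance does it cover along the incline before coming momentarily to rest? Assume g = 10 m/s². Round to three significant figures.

d ≈ 5.23 m

With I = (2/3)MR², the ratio k = I/(MR²) is 2/3.
The rolling condition ω = v/R makes the rotational term ½I(v/R)² = ½kMv², so KE_total = ½(1+k)Mv² = (5/6)Mv².
Setting this equal to Mgh gives the vertical rise h = (1+k)v₀²/(2g) = 1.667×5.8²/(2×10) = 2.803 m.
The distance along the slope is d = h/sinθ = 2.803/sin32.4° ≈ 5.23 m.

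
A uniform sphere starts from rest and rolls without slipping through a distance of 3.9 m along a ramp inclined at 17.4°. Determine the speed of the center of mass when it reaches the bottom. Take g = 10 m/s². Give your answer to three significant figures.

v ≈ 4.08 m/s

Here I = (2/5)MR², so the shape factor k = I/(MR²) = 0.4.
Since it rolls without slipping, ω = v/R and KE = ½Mv² + ½Iω² = ½(1+k)Mv² = (7/10)Mv².
The vertical drop is h = L sinθ = 3.9 × sin17.4° = 1.166 m.
Setting Mgh = (7/10)Mv² gives v = √(2gh/(1+k)) = √(2·10·1.166/1.4) ≈ 4.08 m/s.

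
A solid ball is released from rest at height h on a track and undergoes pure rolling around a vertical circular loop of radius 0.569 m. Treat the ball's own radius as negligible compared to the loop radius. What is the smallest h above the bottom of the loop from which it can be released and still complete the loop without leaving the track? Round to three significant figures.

For this body I = (2/5)MR², i.e. k = I/(MR²) = 0.4.
At the top of the loop, the minimum-contact condition is Mg = Mv_top²/r, so v_top² = gr.
With ω = v/R, the kinetic energy at speed v is ½(1+k)Mv² = (7/10)Mv².
Energy conservation from release (height h) to the top (height 2r): Mgh = Mg(2r) + (7/10)M·gr.
Thus h_min = 2r + (1+k)r/2 = r(2 + 1.4/2) = 0.569 × 2.7 ≈ 1.54 m.

h_min ≈ 1.54 m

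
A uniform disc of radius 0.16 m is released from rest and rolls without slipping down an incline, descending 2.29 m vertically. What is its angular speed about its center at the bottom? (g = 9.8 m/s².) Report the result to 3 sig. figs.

With I = (1/2)MR², the ratio k = I/(MR²) is 0.5.
The rolling condition ω = v/R makes the rotational term ½I(v/R)² = ½kMv², so KE_total = ½(1+k)Mv² = (3/4)Mv².
Energy conservation Mgh = ½(1+k)Mv² gives v = √(2gh/(1+k)) = √(2 × 9.8 × 2.29 / 1.5) = 5.47 m/s.
Then ω = v/R = 5.47 / 0.16 ≈ 34.2 rad/s.

ω ≈ 34.2 rad/s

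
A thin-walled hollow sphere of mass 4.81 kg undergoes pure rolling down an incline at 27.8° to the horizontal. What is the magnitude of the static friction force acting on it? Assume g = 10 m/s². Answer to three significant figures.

f ≈ 8.97 N

For this body I = (2/3)MR², i.e. k = I/(MR²) = 2/3.
Newton's second law down the slope: Mg sinθ − f = Ma. The torque equation fR = Iα (with α = a/R) gives f = kMa.
Combining, a = g sinθ/(1+k) and f = kMa = kMg sinθ/(1+k).
f = (2/3) × 4.81 × 10 × sin27.8° / 1.667 ≈ 8.97 N.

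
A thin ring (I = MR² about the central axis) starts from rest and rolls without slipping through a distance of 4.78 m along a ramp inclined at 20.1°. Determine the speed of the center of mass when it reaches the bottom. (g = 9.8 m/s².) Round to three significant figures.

For this body I = MR², i.e. k = I/(MR²) = 1.
Rolling without slipping gives ω = v/R, so the total kinetic energy is ½Mv² + ½Iω² = ½(1+k)Mv² = Mv².
The vertical drop is h = L sinθ = 4.78 × sin20.1° = 1.643 m.
Setting Mgh = Mv² gives v = √(2gh/(1+k)) = √(2·9.8·1.643/2) ≈ 4.01 m/s.

v ≈ 4.01 m/s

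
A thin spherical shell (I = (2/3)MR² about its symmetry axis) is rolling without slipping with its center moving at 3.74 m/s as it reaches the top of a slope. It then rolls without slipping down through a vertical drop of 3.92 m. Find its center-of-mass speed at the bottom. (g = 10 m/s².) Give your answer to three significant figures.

With I = (2/3)MR², the ratio k = I/(MR²) is 2/3.
Rolling without slipping gives ω = v/R, so the total kinetic energy is ½Mv² + ½Iω² = ½(1+k)Mv² = (5/6)Mv².
Energy conservation: (5/6)Mv₀² + Mgh = (5/6)Mv², so v² = v₀² + 2gh/(1+k).
v = √(3.74² + 2×10×3.92/1.667) = √61.03 ≈ 7.81 m/s.

v ≈ 7.81 m/s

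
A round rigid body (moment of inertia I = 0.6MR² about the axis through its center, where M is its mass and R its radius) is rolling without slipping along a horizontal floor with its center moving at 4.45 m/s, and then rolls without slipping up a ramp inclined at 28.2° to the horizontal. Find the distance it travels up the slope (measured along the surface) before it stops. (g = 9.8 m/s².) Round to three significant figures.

d ≈ 3.42 m

The moment of inertia is 0.6MR², giving k ≡ I/(MR²) = 0.6.
Since it rolls without slipping, ω = v/R and KE = ½Mv² + ½Iω² = ½(1+k)Mv² = (4/5)Mv².
Setting this equal to Mgh gives the vertical rise h = (1+k)v₀²/(2g) = 1.6×4.45²/(2×9.8) = 1.617 m.
The distance along the slope is d = h/sinθ = 1.617/sin28.2° ≈ 3.42 m.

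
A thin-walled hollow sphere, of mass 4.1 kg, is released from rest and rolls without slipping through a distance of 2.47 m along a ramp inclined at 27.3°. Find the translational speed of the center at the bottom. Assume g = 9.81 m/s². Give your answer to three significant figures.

v ≈ 3.65 m/s

With I = (2/3)MR², the ratio k = I/(MR²) is 2/3.
The rolling condition ω = v/R makes the rotational term ½I(v/R)² = ½kMv², so KE_total = ½(1+k)Mv² = (5/6)Mv².
The vertical drop is h = L sinθ = 2.47 × sin27.3° = 1.133 m.
Setting Mgh = (5/6)Mv² gives v = √(2gh/(1+k)) = √(2·9.81·1.133/1.667) ≈ 3.65 m/s.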